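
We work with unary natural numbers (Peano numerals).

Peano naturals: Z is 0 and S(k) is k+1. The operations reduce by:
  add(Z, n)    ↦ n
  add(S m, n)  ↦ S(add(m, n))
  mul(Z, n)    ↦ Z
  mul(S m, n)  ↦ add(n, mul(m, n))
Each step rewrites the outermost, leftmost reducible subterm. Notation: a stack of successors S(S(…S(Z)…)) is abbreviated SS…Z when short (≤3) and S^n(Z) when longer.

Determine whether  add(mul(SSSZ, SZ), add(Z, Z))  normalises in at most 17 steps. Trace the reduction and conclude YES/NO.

Answer: YES — reaches normal form SSSZ in 15 ≤ 17 steps

Working:
  start: add(mul(SSSZ, SZ), add(Z, Z))
  →1  add(add(SZ, mul(SSZ, SZ)), add(Z, Z))
  →2  add(S(add(Z, mul(SSZ, SZ))), add(Z, Z))
  →3  S(add(add(Z, mul(SSZ, SZ)), add(Z, Z)))
  →4  S(add(mul(SSZ, SZ), add(Z, Z)))
  →5  S(add(add(SZ, mul(SZ, SZ)), add(Z, Z)))
  →6  S(add(S(add(Z, mul(SZ, SZ))), add(Z, Z)))
  →7  S(S(add(add(Z, mul(SZ, SZ)), add(Z, Z))))
  →8  S(S(add(mul(SZ, SZ), add(Z, Z))))
  →9  S(S(add(add(SZ, mul(Z, SZ)), add(Z, Z))))
  →10  S(S(add(S(add(Z, mul(Z, SZ))), add(Z, Z))))
  →11  S(S(S(add(add(Z, mul(Z, SZ)), add(Z, Z)))))
  →12  S(S(S(add(mul(Z, SZ), add(Z, Z)))))
  →13  S(S(S(add(Z, add(Z, Z)))))
  →14  S(S(S(add(Z, Z))))
  →15  SSSZ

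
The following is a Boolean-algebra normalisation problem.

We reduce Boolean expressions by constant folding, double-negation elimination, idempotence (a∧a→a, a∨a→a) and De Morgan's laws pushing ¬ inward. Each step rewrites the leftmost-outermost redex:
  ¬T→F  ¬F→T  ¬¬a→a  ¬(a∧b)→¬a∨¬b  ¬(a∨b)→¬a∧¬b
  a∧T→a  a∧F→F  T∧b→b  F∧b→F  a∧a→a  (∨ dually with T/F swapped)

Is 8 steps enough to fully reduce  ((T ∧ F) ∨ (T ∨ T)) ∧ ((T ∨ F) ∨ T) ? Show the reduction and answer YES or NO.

  start: ((T ∧ F) ∨ (T ∨ T)) ∧ ((T ∨ F) ∨ T)
  →1  (F ∨ (T ∨ T)) ∧ ((T ∨ F) ∨ T)
  →2  (T ∨ T) ∧ ((T ∨ F) ∨ T)
  →3  T ∧ ((T ∨ F) ∨ T)
  →4  (T ∨ F) ∨ T
  →5  T

Answer: YES — reaches normal form T in 5 ≤ 8 steps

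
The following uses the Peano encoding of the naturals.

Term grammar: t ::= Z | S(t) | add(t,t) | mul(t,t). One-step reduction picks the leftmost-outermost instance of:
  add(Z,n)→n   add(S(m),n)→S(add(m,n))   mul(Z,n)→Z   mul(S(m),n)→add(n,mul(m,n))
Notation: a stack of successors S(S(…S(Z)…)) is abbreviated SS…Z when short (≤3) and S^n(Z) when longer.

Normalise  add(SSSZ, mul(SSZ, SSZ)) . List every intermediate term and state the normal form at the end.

Answer: normal form = S^7(Z)  (in 13 steps)

Derivation:
  start: add(SSSZ, mul(SSZ, SSZ))
  step 1: S(add(SSZ, mul(SSZ, SSZ)))
  step 2: S(S(add(SZ, mul(SSZ, SSZ))))
  step 3: S(S(S(add(Z, mul(SSZ, SSZ)))))
  step 4: S(S(S(mul(SSZ, SSZ))))
  step 5: S(S(S(add(SSZ, mul(SZ, SSZ)))))
  step 6: S(S(S(S(add(SZ, mul(SZ, SSZ))))))
  step 7: S(S(S(S(S(add(Z, mul(SZ, SSZ)))))))
  step 8: S(S(S(S(S(mul(SZ, SSZ))))))
  step 9: S(S(S(S(S(add(SSZ, mul(Z, SSZ)))))))
  step 10: S(S(S(S(S(S(add(SZ, mul(Z, SSZ))))))))
  step 11: S(S(S(S(S(S(S(add(Z, mul(Z, SSZ)))))))))
  step 12: S(S(S(S(S(S(S(mul(Z, SSZ))))))))
  step 13: S^7(Z)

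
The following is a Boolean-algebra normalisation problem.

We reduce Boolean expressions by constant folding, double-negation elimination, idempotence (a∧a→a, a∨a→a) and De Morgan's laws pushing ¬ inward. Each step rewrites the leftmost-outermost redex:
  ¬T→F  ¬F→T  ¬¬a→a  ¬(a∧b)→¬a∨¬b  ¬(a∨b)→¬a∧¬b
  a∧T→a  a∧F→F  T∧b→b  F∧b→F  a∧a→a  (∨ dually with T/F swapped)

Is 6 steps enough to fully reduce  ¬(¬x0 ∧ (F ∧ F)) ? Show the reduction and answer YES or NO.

  start: ¬(¬x0 ∧ (F ∧ F))
  step 1: ¬¬x0 ∨ ¬(F ∧ F)
  step 2: x0 ∨ ¬(F ∧ F)
  step 3: x0 ∨ (¬F ∨ ¬F)
  step 4: x0 ∨ ¬F
  step 5: x0 ∨ T
  step 6: T

Answer: YES — reaches normal form T in 6 ≤ 6 steps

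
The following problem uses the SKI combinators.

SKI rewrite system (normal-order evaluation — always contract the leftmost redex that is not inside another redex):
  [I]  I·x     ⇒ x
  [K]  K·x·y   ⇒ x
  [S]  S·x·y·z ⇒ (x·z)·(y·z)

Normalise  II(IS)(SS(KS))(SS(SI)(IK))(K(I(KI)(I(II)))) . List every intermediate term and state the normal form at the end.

  start: II(IS)(SS(KS))(SS(SI)(IK))(K(I(KI)(I(II))))
  [1] I(IS)(SS(KS))(SS(SI)(IK))(K(I(KI)(I(II))))
  [2] IS(SS(KS))(SS(SI)(IK))(K(I(KI)(I(II))))
  [3] S(SS(KS))(SS(SI)(IK))(K(I(KI)(I(II))))
  [4] SS(KS)(K(I(KI)(I(II))))(SS(SI)(IK)(K(I(KI)(I(II)))))
  [5] S(K(I(KI)(I(II))))(KS(K(I(KI)(I(II)))))(SS(SI)(IK)(K(I(KI)(I(II)))))
  [6] K(I(KI)(I(II)))(SS(SI)(IK)(K(I(KI)(I(II)))))(KS(K(I(KI)(I(II))))(SS(SI)(IK)(K(I(KI)(I(II))))))
  [7] I(KI)(I(II))(KS(K(I(KI)(I(II))))(SS(SI)(IK)(K(I(KI)(I(II))))))
  [8] KI(I(II))(KS(K(I(KI)(I(II))))(SS(SI)(IK)(K(I(KI)(I(II))))))
  [9] I(KS(K(I(KI)(I(II))))(SS(SI)(IK)(K(I(KI)(I(II))))))
  [10] KS(K(I(KI)(I(II))))(SS(SI)(IK)(K(I(KI)(I(II)))))
  [11] S(SS(SI)(IK)(K(I(KI)(I(II)))))
  [12] S(S(IK)(SI(IK))(K(I(KI)(I(II)))))
  [13] S(IK(K(I(KI)(I(II))))(SI(IK)(K(I(KI)(I(II))))))
  [14] S(K(K(I(KI)(I(II))))(SI(IK)(K(I(KI)(I(II))))))
  [15] S(K(I(KI)(I(II))))
  [16] S(K(KI(I(II))))
  [17] S(KI)

Answer: normal form = S(KI)  (in 17 steps)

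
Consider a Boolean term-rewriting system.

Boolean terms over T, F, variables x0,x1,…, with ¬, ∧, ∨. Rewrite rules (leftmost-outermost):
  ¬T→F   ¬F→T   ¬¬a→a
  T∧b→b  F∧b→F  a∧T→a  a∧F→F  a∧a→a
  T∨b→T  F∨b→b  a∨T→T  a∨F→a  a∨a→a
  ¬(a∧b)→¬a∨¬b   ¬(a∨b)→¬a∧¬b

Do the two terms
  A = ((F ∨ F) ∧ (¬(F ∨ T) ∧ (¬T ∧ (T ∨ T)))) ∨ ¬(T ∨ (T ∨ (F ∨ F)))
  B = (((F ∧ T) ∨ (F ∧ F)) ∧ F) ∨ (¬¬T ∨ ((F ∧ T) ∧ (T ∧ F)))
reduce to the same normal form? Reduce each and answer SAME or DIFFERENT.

Term A:
  start: ((F ∨ F) ∧ (¬(F ∨ T) ∧ (¬T ∧ (T ∨ T)))) ∨ ¬(T ∨ (T ∨ (F ∨ F)))
  step 1: (F ∧ (¬(F ∨ T) ∧ (¬T ∧ (T ∨ T)))) ∨ ¬(T ∨ (T ∨ (F ∨ F)))
  step 2: F ∨ ¬(T ∨ (T ∨ (F ∨ F)))
  step 3: ¬(T ∨ (T ∨ (F ∨ F)))
  step 4: ¬T ∧ ¬(T ∨ (F ∨ F))
  step 5: F ∧ ¬(T ∨ (F ∨ F))
  step 6: F

Term B:
  start: (((F ∧ T) ∨ (F ∧ F)) ∧ F) ∨ (¬¬T ∨ ((F ∧ T) ∧ (T ∧ F)))
  step 1: F ∨ (¬¬T ∨ ((F ∧ T) ∧ (T ∧ F)))
  step 2: ¬¬T ∨ ((F ∧ T) ∧ (T ∧ F))
  step 3: T ∨ ((F ∧ T) ∧ (T ∧ F))
  step 4: T

Answer: DIFFERENT — A ⇓ F, B ⇓ T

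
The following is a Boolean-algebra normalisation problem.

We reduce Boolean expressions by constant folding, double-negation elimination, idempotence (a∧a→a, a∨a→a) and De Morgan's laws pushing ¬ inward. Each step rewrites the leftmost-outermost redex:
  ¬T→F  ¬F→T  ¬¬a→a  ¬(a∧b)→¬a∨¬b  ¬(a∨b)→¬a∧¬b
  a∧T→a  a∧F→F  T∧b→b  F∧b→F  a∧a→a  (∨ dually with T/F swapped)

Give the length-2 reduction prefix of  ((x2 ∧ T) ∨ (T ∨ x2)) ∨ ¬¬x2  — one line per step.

  start: ((x2 ∧ T) ∨ (T ∨ x2)) ∨ ¬¬x2
  [1] (x2 ∨ (T ∨ x2)) ∨ ¬¬x2
  [2] (x2 ∨ T) ∨ ¬¬x2

Answer: after 2 steps: (x2 ∨ T) ∨ ¬¬x2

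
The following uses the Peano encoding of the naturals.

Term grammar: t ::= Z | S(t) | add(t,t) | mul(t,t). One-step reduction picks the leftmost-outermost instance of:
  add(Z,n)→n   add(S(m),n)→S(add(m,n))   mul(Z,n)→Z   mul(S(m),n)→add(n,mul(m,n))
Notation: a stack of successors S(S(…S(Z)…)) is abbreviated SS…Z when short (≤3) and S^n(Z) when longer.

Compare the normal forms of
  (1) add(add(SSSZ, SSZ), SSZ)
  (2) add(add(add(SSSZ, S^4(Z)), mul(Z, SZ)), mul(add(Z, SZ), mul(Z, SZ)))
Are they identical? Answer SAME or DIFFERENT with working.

Answer: SAME — A ⇓ S^7(Z), B ⇓ S^7(Z)

Working:
Term A:
  start: add(add(SSSZ, SSZ), SSZ)
  →1  add(S(add(SSZ, SSZ)), SSZ)
  →2  S(add(add(SSZ, SSZ), SSZ))
  →3  S(add(S(add(SZ, SSZ)), SSZ))
  →4  S(S(add(add(SZ, SSZ), SSZ)))
  →5  S(S(add(S(add(Z, SSZ)), SSZ)))
  →6  S(S(S(add(add(Z, SSZ), SSZ))))
  →7  S(S(S(add(SSZ, SSZ))))
  →8  S(S(S(S(add(SZ, SSZ)))))
  →9  S(S(S(S(S(add(Z, SSZ))))))
  →10  S^7(Z)

Term B:
  start: add(add(add(SSSZ, S^4(Z)), mul(Z, SZ)), mul(add(Z, SZ), mul(Z, SZ)))
  →1  add(add(S(add(SSZ, S^4(Z))), mul(Z, SZ)), mul(add(Z, SZ), mul(Z, SZ)))
  →2  add(S(add(add(SSZ, S^4(Z)), mul(Z, SZ))), mul(add(Z, SZ), mul(Z, SZ)))
  →3  S(add(add(add(SSZ, S^4(Z)), mul(Z, SZ)), mul(add(Z, SZ), mul(Z, SZ))))
  →4  S(add(add(S(add(SZ, S^4(Z))), mul(Z, SZ)), mul(add(Z, SZ), mul(Z, SZ))))
  →5  S(add(S(add(add(SZ, S^4(Z)), mul(Z, SZ))), mul(add(Z, SZ), mul(Z, SZ))))
  →6  S(S(add(add(add(SZ, S^4(Z)), mul(Z, SZ)), mul(add(Z, SZ), mul(Z, SZ)))))
  →7  S(S(add(add(S(add(Z, S^4(Z))), mul(Z, SZ)), mul(add(Z, SZ), mul(Z, SZ)))))
  →8  S(S(add(S(add(add(Z, S^4(Z)), mul(Z, SZ))), mul(add(Z, SZ), mul(Z, SZ)))))
  →9  S(S(S(add(add(add(Z, S^4(Z)), mul(Z, SZ)), mul(add(Z, SZ), mul(Z, SZ))))))
  →10  S(S(S(add(add(S^4(Z), mul(Z, SZ)), mul(add(Z, SZ), mul(Z, SZ))))))
  →11  S(S(S(add(S(add(SSSZ, mul(Z, SZ))), mul(add(Z, SZ), mul(Z, SZ))))))
  →12  S(S(S(S(add(add(SSSZ, mul(Z, SZ)), mul(add(Z, SZ), mul(Z, SZ)))))))
  →13  S(S(S(S(add(S(add(SSZ, mul(Z, SZ))), mul(add(Z, SZ), mul(Z, SZ)))))))
  →14  S(S(S(S(S(add(add(SSZ, mul(Z, SZ)), mul(add(Z, SZ), mul(Z, SZ))))))))
  →15  S(S(S(S(S(add(S(add(SZ, mul(Z, SZ))), mul(add(Z, SZ), mul(Z, SZ))))))))
  →16  S(S(S(S(S(S(add(add(SZ, mul(Z, SZ)), mul(add(Z, SZ), mul(Z, SZ)))))))))
  →17  S(S(S(S(S(S(add(S(add(Z, mul(Z, SZ))), mul(add(Z, SZ), mul(Z, SZ)))))))))
  →18  S(S(S(S(S(S(S(add(add(Z, mul(Z, SZ)), mul(add(Z, SZ), mul(Z, SZ))))))))))
  →19  S(S(S(S(S(S(S(add(mul(Z, SZ), mul(add(Z, SZ), mul(Z, SZ))))))))))
  →20  S(S(S(S(S(S(S(add(Z, mul(add(Z, SZ), mul(Z, SZ))))))))))
  →21  S(S(S(S(S(S(S(mul(add(Z, SZ), mul(Z, SZ)))))))))
  →22  S(S(S(S(S(S(S(mul(SZ, mul(Z, SZ)))))))))
  →23  S(S(S(S(S(S(S(add(mul(Z, SZ), mul(Z, mul(Z, SZ))))))))))
  →24  S(S(S(S(S(S(S(add(Z, mul(Z, mul(Z, SZ))))))))))
  →25  S(S(S(S(S(S(S(mul(Z, mul(Z, SZ)))))))))
  →26  S^7(Z)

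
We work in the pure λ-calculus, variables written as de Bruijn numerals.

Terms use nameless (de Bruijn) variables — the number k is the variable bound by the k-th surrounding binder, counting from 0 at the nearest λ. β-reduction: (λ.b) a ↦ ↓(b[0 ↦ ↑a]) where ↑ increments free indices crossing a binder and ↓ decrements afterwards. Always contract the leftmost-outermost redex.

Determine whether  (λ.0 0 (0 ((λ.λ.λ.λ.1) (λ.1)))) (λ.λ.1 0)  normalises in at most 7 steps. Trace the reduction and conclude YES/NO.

  start: (λ.0 0 (0 ((λ.λ.λ.λ.1) (λ.1)))) (λ.λ.1 0)
  →1  (λ.λ.1 0) (λ.λ.1 0) ((λ.λ.1 0) ((λ.λ.λ.λ.1) (λ.λ.λ.1 0)))
  →2  (λ.(λ.λ.1 0) 0) ((λ.λ.1 0) ((λ.λ.λ.λ.1) (λ.λ.λ.1 0)))
  →3  (λ.λ.1 0) ((λ.λ.1 0) ((λ.λ.λ.λ.1) (λ.λ.λ.1 0)))
  →4  λ.(λ.λ.1 0) ((λ.λ.λ.λ.1) (λ.λ.λ.1 0)) 0
  →5  λ.(λ.(λ.λ.λ.λ.1) (λ.λ.λ.1 0) 0) 0
  →6  λ.(λ.λ.λ.λ.1) (λ.λ.λ.1 0) 0
  →7  λ.(λ.λ.λ.1) 0

Answer: NO — after 7 steps the term is λ.(λ.λ.λ.1) 0, not yet normal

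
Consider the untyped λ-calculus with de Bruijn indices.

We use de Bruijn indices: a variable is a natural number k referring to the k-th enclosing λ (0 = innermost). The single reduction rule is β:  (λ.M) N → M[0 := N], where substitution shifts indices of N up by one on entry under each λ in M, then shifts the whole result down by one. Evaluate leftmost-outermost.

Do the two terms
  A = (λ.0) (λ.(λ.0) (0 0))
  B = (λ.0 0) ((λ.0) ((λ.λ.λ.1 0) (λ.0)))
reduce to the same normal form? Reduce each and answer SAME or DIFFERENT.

Answer: DIFFERENT — A ⇓ λ.0 0, B ⇓ λ.λ.1 0

Derivation:
Term A:
  start: (λ.0) (λ.(λ.0) (0 0))
  [1] λ.(λ.0) (0 0)
  [2] λ.0 0

Term B:
  start: (λ.0 0) ((λ.0) ((λ.λ.λ.1 0) (λ.0)))
  [1] (λ.0) ((λ.λ.λ.1 0) (λ.0)) ((λ.0) ((λ.λ.λ.1 0) (λ.0)))
  [2] (λ.λ.λ.1 0) (λ.0) ((λ.0) ((λ.λ.λ.1 0) (λ.0)))
  [3] (λ.λ.1 0) ((λ.0) ((λ.λ.λ.1 0) (λ.0)))
  [4] λ.(λ.0) ((λ.λ.λ.1 0) (λ.0)) 0
  [5] λ.(λ.λ.λ.1 0) (λ.0) 0
  [6] λ.(λ.λ.1 0) 0
  [7] λ.λ.1 0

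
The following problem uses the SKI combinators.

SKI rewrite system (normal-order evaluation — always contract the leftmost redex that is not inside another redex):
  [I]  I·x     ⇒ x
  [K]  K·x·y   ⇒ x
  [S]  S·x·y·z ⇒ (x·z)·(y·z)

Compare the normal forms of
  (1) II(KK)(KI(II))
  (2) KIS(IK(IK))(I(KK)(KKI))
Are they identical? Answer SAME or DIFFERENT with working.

Term A:
  start: II(KK)(KI(II))
  [1] I(KK)(KI(II))
  [2] KK(KI(II))
  [3] K

Term B:
  start: KIS(IK(IK))(I(KK)(KKI))
  [1] I(IK(IK))(I(KK)(KKI))
  [2] IK(IK)(I(KK)(KKI))
  [3] K(IK)(I(KK)(KKI))
  [4] IK
  [5] K

Answer: SAME — A ⇓ K, B ⇓ K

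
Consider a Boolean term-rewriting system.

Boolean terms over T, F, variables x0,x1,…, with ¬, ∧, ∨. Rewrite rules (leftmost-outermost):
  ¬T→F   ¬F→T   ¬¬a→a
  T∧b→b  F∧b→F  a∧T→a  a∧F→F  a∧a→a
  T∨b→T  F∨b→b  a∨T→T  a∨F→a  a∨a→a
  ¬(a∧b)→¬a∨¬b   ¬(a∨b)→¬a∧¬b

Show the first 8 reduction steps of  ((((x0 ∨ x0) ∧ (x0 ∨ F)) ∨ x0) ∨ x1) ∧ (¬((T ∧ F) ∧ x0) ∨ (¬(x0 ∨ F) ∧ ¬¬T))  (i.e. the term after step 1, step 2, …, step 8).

Answer: after 8 steps: (x0 ∨ x1) ∧ ((¬F ∨ ¬x0) ∨ (¬(x0 ∨ F) ∧ ¬¬T))

Working:
  start: ((((x0 ∨ x0) ∧ (x0 ∨ F)) ∨ x0) ∨ x1) ∧ (¬((T ∧ F) ∧ x0) ∨ (¬(x0 ∨ F) ∧ ¬¬T))
  →1  (((x0 ∧ (x0 ∨ F)) ∨ x0) ∨ x1) ∧ (¬((T ∧ F) ∧ x0) ∨ (¬(x0 ∨ F) ∧ ¬¬T))
  →2  (((x0 ∧ x0) ∨ x0) ∨ x1) ∧ (¬((T ∧ F) ∧ x0) ∨ (¬(x0 ∨ F) ∧ ¬¬T))
  →3  ((x0 ∨ x0) ∨ x1) ∧ (¬((T ∧ F) ∧ x0) ∨ (¬(x0 ∨ F) ∧ ¬¬T))
  →4  (x0 ∨ x1) ∧ (¬((T ∧ F) ∧ x0) ∨ (¬(x0 ∨ F) ∧ ¬¬T))
  →5  (x0 ∨ x1) ∧ ((¬(T ∧ F) ∨ ¬x0) ∨ (¬(x0 ∨ F) ∧ ¬¬T))
  →6  (x0 ∨ x1) ∧ (((¬T ∨ ¬F) ∨ ¬x0) ∨ (¬(x0 ∨ F) ∧ ¬¬T))
  →7  (x0 ∨ x1) ∧ (((F ∨ ¬F) ∨ ¬x0) ∨ (¬(x0 ∨ F) ∧ ¬¬T))
  →8  (x0 ∨ x1) ∧ ((¬F ∨ ¬x0) ∨ (¬(x0 ∨ F) ∧ ¬¬T))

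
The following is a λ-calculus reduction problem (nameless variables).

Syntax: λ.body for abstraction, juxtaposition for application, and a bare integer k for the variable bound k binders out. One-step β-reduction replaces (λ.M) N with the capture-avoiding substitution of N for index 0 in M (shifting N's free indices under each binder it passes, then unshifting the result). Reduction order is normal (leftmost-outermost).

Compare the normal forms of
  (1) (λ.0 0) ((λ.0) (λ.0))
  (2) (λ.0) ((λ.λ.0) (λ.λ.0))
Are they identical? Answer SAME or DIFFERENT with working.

Term A:
  start: (λ.0 0) ((λ.0) (λ.0))
  step 1: (λ.0) (λ.0) ((λ.0) (λ.0))
  step 2: (λ.0) ((λ.0) (λ.0))
  step 3: (λ.0) (λ.0)
  step 4: λ.0

Term B:
  start: (λ.0) ((λ.λ.0) (λ.λ.0))
  step 1: (λ.λ.0) (λ.λ.0)
  step 2: λ.0

Answer: SAME — A ⇓ λ.0, B ⇓ λ.0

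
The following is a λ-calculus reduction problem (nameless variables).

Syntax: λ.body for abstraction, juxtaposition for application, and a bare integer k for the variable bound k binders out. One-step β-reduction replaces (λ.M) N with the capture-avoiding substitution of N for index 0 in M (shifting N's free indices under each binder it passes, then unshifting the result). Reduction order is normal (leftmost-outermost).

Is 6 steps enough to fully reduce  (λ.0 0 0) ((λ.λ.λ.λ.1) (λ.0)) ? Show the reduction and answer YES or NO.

Answer: YES — reaches normal form λ.λ.λ.λ.1 in 5 ≤ 6 steps

Reduction:
  start: (λ.0 0 0) ((λ.λ.λ.λ.1) (λ.0))
  step 1: (λ.λ.λ.λ.1) (λ.0) ((λ.λ.λ.λ.1) (λ.0)) ((λ.λ.λ.λ.1) (λ.0))
  step 2: (λ.λ.λ.1) ((λ.λ.λ.λ.1) (λ.0)) ((λ.λ.λ.λ.1) (λ.0))
  step 3: (λ.λ.1) ((λ.λ.λ.λ.1) (λ.0))
  step 4: λ.(λ.λ.λ.λ.1) (λ.0)
  step 5: λ.λ.λ.λ.1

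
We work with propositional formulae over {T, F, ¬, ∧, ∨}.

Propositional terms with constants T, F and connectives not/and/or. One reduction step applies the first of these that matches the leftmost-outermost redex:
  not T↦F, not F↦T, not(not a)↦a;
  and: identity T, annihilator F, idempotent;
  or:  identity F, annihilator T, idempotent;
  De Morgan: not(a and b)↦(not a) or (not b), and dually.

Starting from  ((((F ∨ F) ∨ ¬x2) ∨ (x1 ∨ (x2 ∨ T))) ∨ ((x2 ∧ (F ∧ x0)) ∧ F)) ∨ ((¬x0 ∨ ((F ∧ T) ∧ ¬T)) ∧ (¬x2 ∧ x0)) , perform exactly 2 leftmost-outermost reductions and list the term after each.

  start: ((((F ∨ F) ∨ ¬x2) ∨ (x1 ∨ (x2 ∨ T))) ∨ ((x2 ∧ (F ∧ x0)) ∧ F)) ∨ ((¬x0 ∨ ((F ∧ T) ∧ ¬T)) ∧ (¬x2 ∧ x0))
  step 1: (((F ∨ ¬x2) ∨ (x1 ∨ (x2 ∨ T))) ∨ ((x2 ∧ (F ∧ x0)) ∧ F)) ∨ ((¬x0 ∨ ((F ∧ T) ∧ ¬T)) ∧ (¬x2 ∧ x0))
  step 2: ((¬x2 ∨ (x1 ∨ (x2 ∨ T))) ∨ ((x2 ∧ (F ∧ x0)) ∧ F)) ∨ ((¬x0 ∨ ((F ∧ T) ∧ ¬T)) ∧ (¬x2 ∧ x0))

Answer: after 2 steps: ((¬x2 ∨ (x1 ∨ (x2 ∨ T))) ∨ ((x2 ∧ (F ∧ x0)) ∧ F)) ∨ ((¬x0 ∨ ((F ∧ T) ∧ ¬T)) ∧ (¬x2 ∧ x0))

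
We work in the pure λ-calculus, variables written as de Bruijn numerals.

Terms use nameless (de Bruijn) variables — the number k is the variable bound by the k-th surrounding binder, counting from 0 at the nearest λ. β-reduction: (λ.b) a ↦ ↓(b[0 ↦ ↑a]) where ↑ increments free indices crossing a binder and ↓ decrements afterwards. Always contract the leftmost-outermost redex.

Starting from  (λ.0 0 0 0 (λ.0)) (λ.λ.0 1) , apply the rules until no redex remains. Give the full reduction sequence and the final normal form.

Answer: normal form = λ.λ.0 1  (in 8 steps)

Derivation:
  start: (λ.0 0 0 0 (λ.0)) (λ.λ.0 1)
  step 1: (λ.λ.0 1) (λ.λ.0 1) (λ.λ.0 1) (λ.λ.0 1) (λ.0)
  step 2: (λ.0 (λ.λ.0 1)) (λ.λ.0 1) (λ.λ.0 1) (λ.0)
  step 3: (λ.λ.0 1) (λ.λ.0 1) (λ.λ.0 1) (λ.0)
  step 4: (λ.0 (λ.λ.0 1)) (λ.λ.0 1) (λ.0)
  step 5: (λ.λ.0 1) (λ.λ.0 1) (λ.0)
  step 6: (λ.0 (λ.λ.0 1)) (λ.0)
  step 7: (λ.0) (λ.λ.0 1)
  step 8: λ.λ.0 1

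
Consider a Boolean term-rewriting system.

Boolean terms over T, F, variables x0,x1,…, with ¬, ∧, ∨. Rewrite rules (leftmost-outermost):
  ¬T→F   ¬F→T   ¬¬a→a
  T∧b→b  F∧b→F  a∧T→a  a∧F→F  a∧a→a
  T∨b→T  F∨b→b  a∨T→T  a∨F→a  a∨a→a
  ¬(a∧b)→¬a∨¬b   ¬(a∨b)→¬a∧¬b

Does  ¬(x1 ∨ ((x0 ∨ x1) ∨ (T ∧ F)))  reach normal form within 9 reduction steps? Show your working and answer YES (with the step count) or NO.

Answer: YES — reaches normal form ¬x1 ∧ (¬x0 ∧ ¬x1) in 8 ≤ 9 steps

Reduction:
  start: ¬(x1 ∨ ((x0 ∨ x1) ∨ (T ∧ F)))
  →1  ¬x1 ∧ ¬((x0 ∨ x1) ∨ (T ∧ F))
  →2  ¬x1 ∧ (¬(x0 ∨ x1) ∧ ¬(T ∧ F))
  →3  ¬x1 ∧ ((¬x0 ∧ ¬x1) ∧ ¬(T ∧ F))
  →4  ¬x1 ∧ ((¬x0 ∧ ¬x1) ∧ (¬T ∨ ¬F))
  →5  ¬x1 ∧ ((¬x0 ∧ ¬x1) ∧ (F ∨ ¬F))
  →6  ¬x1 ∧ ((¬x0 ∧ ¬x1) ∧ ¬F)
  →7  ¬x1 ∧ ((¬x0 ∧ ¬x1) ∧ T)
  →8  ¬x1 ∧ (¬x0 ∧ ¬x1)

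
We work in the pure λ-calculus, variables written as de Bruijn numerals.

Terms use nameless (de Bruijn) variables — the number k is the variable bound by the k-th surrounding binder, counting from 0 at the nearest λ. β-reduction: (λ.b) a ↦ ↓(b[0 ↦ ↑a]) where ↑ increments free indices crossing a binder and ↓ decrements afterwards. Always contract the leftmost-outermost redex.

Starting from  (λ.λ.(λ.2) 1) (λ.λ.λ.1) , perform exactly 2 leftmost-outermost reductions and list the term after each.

Answer: after 2 steps: λ.λ.λ.λ.1

Derivation:
  start: (λ.λ.(λ.2) 1) (λ.λ.λ.1)
  →1  λ.(λ.λ.λ.λ.1) (λ.λ.λ.1)
  →2  λ.λ.λ.λ.1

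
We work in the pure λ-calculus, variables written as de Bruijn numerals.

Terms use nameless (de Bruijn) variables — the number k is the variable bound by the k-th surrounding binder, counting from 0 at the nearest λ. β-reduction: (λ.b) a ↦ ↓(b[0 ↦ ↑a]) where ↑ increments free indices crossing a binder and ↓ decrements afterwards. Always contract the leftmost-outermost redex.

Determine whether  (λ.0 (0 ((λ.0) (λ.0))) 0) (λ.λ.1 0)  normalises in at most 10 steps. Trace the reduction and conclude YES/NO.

Answer: YES — reaches normal form λ.λ.1 0 in 7 ≤ 10 steps

Working:
  start: (λ.0 (0 ((λ.0) (λ.0))) 0) (λ.λ.1 0)
  step 1: (λ.λ.1 0) ((λ.λ.1 0) ((λ.0) (λ.0))) (λ.λ.1 0)
  step 2: (λ.(λ.λ.1 0) ((λ.0) (λ.0)) 0) (λ.λ.1 0)
  step 3: (λ.λ.1 0) ((λ.0) (λ.0)) (λ.λ.1 0)
  step 4: (λ.(λ.0) (λ.0) 0) (λ.λ.1 0)
  step 5: (λ.0) (λ.0) (λ.λ.1 0)
  step 6: (λ.0) (λ.λ.1 0)
  step 7: λ.λ.1 0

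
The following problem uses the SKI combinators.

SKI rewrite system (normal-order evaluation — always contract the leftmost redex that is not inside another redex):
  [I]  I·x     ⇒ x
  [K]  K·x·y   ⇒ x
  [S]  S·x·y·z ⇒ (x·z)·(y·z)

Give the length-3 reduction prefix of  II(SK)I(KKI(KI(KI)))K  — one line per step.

  start: II(SK)I(KKI(KI(KI)))K
  step 1: I(SK)I(KKI(KI(KI)))K
  step 2: SKI(KKI(KI(KI)))K
  step 3: K(KKI(KI(KI)))(I(KKI(KI(KI))))K

Answer: after 3 steps: K(KKI(KI(KI)))(I(KKI(KI(KI))))K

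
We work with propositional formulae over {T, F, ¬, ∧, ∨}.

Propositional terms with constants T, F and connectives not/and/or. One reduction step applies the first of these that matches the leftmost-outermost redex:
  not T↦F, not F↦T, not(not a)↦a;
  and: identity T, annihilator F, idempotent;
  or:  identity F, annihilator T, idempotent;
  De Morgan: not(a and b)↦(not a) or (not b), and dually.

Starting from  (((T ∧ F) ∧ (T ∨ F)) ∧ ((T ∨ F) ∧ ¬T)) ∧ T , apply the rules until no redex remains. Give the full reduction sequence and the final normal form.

Answer: normal form = F  (in 4 steps)

Reduction:
  start: (((T ∧ F) ∧ (T ∨ F)) ∧ ((T ∨ F) ∧ ¬T)) ∧ T
  →1  ((T ∧ F) ∧ (T ∨ F)) ∧ ((T ∨ F) ∧ ¬T)
  →2  (F ∧ (T ∨ F)) ∧ ((T ∨ F) ∧ ¬T)
  →3  F ∧ ((T ∨ F) ∧ ¬T)
  →4  F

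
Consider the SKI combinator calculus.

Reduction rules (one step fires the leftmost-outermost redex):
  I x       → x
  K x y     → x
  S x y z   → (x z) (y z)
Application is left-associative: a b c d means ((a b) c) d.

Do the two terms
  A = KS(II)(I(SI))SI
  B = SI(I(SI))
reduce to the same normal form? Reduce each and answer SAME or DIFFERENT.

Answer: SAME — A ⇓ SI(SI), B ⇓ SI(SI)

Derivation:
Term A:
  start: KS(II)(I(SI))SI
  step 1: S(I(SI))SI
  step 2: I(SI)I(SI)
  step 3: SII(SI)
  step 4: I(SI)(I(SI))
  step 5: SI(I(SI))
  step 6: SI(SI)

Term B:
  start: SI(I(SI))
  step 1: SI(SI)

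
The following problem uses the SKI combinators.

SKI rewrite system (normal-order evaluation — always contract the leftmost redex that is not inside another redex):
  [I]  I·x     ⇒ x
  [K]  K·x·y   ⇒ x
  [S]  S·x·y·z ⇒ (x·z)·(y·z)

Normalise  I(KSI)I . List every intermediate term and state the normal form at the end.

  start: I(KSI)I
  step 1: KSII
  step 2: SI

Answer: normal form = SI  (in 2 steps)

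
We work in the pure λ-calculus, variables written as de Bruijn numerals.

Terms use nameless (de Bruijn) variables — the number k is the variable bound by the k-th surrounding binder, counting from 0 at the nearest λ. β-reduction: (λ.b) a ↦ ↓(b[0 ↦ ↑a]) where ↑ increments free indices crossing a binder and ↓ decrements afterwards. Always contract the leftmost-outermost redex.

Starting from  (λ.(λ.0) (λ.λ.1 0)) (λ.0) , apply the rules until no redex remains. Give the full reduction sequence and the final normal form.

  start: (λ.(λ.0) (λ.λ.1 0)) (λ.0)
  [1] (λ.0) (λ.λ.1 0)
  [2] λ.λ.1 0

Answer: normal form = λ.λ.1 0  (in 2 steps)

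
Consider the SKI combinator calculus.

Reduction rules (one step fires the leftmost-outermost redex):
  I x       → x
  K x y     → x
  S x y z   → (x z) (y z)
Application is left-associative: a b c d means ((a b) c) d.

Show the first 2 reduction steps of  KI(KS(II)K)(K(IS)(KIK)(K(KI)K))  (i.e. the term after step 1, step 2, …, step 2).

  start: KI(KS(II)K)(K(IS)(KIK)(K(KI)K))
  [1] I(K(IS)(KIK)(K(KI)K))
  [2] K(IS)(KIK)(K(KI)K)

Answer: after 2 steps: K(IS)(KIK)(K(KI)K)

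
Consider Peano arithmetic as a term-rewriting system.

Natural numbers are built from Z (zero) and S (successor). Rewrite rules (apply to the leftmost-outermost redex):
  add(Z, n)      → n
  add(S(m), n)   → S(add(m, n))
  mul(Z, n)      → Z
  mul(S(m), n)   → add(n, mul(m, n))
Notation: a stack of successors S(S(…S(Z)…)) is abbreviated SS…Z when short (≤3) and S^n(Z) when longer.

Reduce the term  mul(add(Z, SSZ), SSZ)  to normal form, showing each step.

Answer: normal form = S^4(Z)  (in 10 steps)

Derivation:
  start: mul(add(Z, SSZ), SSZ)
  [1] mul(SSZ, SSZ)
  [2] add(SSZ, mul(SZ, SSZ))
  [3] S(add(SZ, mul(SZ, SSZ)))
  [4] S(S(add(Z, mul(SZ, SSZ))))
  [5] S(S(mul(SZ, SSZ)))
  [6] S(S(add(SSZ, mul(Z, SSZ))))
  [7] S(S(S(add(SZ, mul(Z, SSZ)))))
  [8] S(S(S(S(add(Z, mul(Z, SSZ))))))
  [9] S(S(S(S(mul(Z, SSZ)))))
  [10] S^4(Z)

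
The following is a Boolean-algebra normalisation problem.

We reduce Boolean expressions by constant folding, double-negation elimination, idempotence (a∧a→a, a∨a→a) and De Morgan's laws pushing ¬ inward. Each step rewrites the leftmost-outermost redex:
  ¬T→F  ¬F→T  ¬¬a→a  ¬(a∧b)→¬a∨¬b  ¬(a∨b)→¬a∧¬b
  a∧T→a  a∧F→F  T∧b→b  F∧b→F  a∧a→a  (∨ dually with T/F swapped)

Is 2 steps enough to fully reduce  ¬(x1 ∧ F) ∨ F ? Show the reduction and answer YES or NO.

  start: ¬(x1 ∧ F) ∨ F
  →1  ¬(x1 ∧ F)
  →2  ¬x1 ∨ ¬F

Answer: NO — after 2 steps the term is ¬x1 ∨ ¬F, not yet normal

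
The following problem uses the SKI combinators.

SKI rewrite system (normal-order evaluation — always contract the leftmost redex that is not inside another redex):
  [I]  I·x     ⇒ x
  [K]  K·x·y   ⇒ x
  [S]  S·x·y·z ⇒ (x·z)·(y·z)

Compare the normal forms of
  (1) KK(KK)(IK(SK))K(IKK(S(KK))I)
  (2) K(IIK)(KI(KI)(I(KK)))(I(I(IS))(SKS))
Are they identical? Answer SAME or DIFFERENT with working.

Term A:
  start: KK(KK)(IK(SK))K(IKK(S(KK))I)
  [1] K(IK(SK))K(IKK(S(KK))I)
  [2] IK(SK)(IKK(S(KK))I)
  [3] K(SK)(IKK(S(KK))I)
  [4] SK

Term B:
  start: K(IIK)(KI(KI)(I(KK)))(I(I(IS))(SKS))
  [1] IIK(I(I(IS))(SKS))
  [2] IK(I(I(IS))(SKS))
  [3] K(I(I(IS))(SKS))
  [4] K(I(IS)(SKS))
  [5] K(IS(SKS))
  [6] K(S(SKS))

Answer: DIFFERENT — A ⇓ SK, B ⇓ K(S(SKS))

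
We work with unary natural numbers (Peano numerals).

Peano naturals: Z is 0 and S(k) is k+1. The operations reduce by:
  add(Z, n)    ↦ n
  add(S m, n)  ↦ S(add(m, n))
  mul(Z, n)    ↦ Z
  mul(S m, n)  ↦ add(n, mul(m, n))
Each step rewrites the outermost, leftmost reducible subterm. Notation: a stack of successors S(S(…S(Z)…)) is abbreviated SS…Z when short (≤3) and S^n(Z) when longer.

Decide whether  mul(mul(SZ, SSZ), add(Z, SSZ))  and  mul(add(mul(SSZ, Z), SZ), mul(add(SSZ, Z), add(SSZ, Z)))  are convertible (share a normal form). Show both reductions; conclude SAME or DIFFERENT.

Answer: SAME — A ⇓ S^4(Z), B ⇓ S^4(Z)

Reduction:
Term A:
  start: mul(mul(SZ, SSZ), add(Z, SSZ))
  →1  mul(add(SSZ, mul(Z, SSZ)), add(Z, SSZ))
  →2  mul(S(add(SZ, mul(Z, SSZ))), add(Z, SSZ))
  →3  add(add(Z, SSZ), mul(add(SZ, mul(Z, SSZ)), add(Z, SSZ)))
  →4  add(SSZ, mul(add(SZ, mul(Z, SSZ)), add(Z, SSZ)))
  →5  S(add(SZ, mul(add(SZ, mul(Z, SSZ)), add(Z, SSZ))))
  →6  S(S(add(Z, mul(add(SZ, mul(Z, SSZ)), add(Z, SSZ)))))
  →7  S(S(mul(add(SZ, mul(Z, SSZ)), add(Z, SSZ))))
  →8  S(S(mul(S(add(Z, mul(Z, SSZ))), add(Z, SSZ))))
  →9  S(S(add(add(Z, SSZ), mul(add(Z, mul(Z, SSZ)), add(Z, SSZ)))))
  →10  S(S(add(SSZ, mul(add(Z, mul(Z, SSZ)), add(Z, SSZ)))))
  →11  S(S(S(add(SZ, mul(add(Z, mul(Z, SSZ)), add(Z, SSZ))))))
  →12  S(S(S(S(add(Z, mul(add(Z, mul(Z, SSZ)), add(Z, SSZ)))))))
  →13  S(S(S(S(mul(add(Z, mul(Z, SSZ)), add(Z, SSZ))))))
  →14  S(S(S(S(mul(mul(Z, SSZ), add(Z, SSZ))))))
  →15  S(S(S(S(mul(Z, add(Z, SSZ))))))
  →16  S^4(Z)

Term B:
  start: mul(add(mul(SSZ, Z), SZ), mul(add(SSZ, Z), add(SSZ, Z)))
  →1  mul(add(add(Z, mul(SZ, Z)), SZ), mul(add(SSZ, Z), add(SSZ, Z)))
  →2  mul(add(mul(SZ, Z), SZ), mul(add(SSZ, Z), add(SSZ, Z)))
  →3  mul(add(add(Z, mul(Z, Z)), SZ), mul(add(SSZ, Z), add(SSZ, Z)))
  →4  mul(add(mul(Z, Z), SZ), mul(add(SSZ, Z), add(SSZ, Z)))
  →5  mul(add(Z, SZ), mul(add(SSZ, Z), add(SSZ, Z)))
  →6  mul(SZ, mul(add(SSZ, Z), add(SSZ, Z)))
  →7  add(mul(add(SSZ, Z), add(SSZ, Z)), mul(Z, mul(add(SSZ, Z), add(SSZ, Z))))
  →8  add(mul(S(add(SZ, Z)), add(SSZ, Z)), mul(Z, mul(add(SSZ, Z), add(SSZ, Z))))
  →9  add(add(add(SSZ, Z), mul(add(SZ, Z), add(SSZ, Z))), mul(Z, mul(add(SSZ, Z), add(SSZ, Z))))
  →10  add(add(S(add(SZ, Z)), mul(add(SZ, Z), add(SSZ, Z))), mul(Z, mul(add(SSZ, Z), add(SSZ, Z))))
  →11  add(S(add(add(SZ, Z), mul(add(SZ, Z), add(SSZ, Z)))), mul(Z, mul(add(SSZ, Z), add(SSZ, Z))))
  →12  S(add(add(add(SZ, Z), mul(add(SZ, Z), add(SSZ, Z))), mul(Z, mul(add(SSZ, Z), add(SSZ, Z)))))
  →13  S(add(add(S(add(Z, Z)), mul(add(SZ, Z), add(SSZ, Z))), mul(Z, mul(add(SSZ, Z), add(SSZ, Z)))))
  →14  S(add(S(add(add(Z, Z), mul(add(SZ, Z), add(SSZ, Z)))), mul(Z, mul(add(SSZ, Z), add(SSZ, Z)))))
  →15  S(S(add(add(add(Z, Z), mul(add(SZ, Z), add(SSZ, Z))), mul(Z, mul(add(SSZ, Z), add(SSZ, Z))))))
  →16  S(S(add(add(Z, mul(add(SZ, Z), add(SSZ, Z))), mul(Z, mul(add(SSZ, Z), add(SSZ, Z))))))
  →17  S(S(add(mul(add(SZ, Z), add(SSZ, Z)), mul(Z, mul(add(SSZ, Z), add(SSZ, Z))))))
  →18  S(S(add(mul(S(add(Z, Z)), add(SSZ, Z)), mul(Z, mul(add(SSZ, Z), add(SSZ, Z))))))
  →19  S(S(add(add(add(SSZ, Z), mul(add(Z, Z), add(SSZ, Z))), mul(Z, mul(add(SSZ, Z), add(SSZ, Z))))))
  →20  S(S(add(add(S(add(SZ, Z)), mul(add(Z, Z), add(SSZ, Z))), mul(Z, mul(add(SSZ, Z), add(SSZ, Z))))))
  →21  S(S(add(S(add(add(SZ, Z), mul(add(Z, Z), add(SSZ, Z)))), mul(Z, mul(add(SSZ, Z), add(SSZ, Z))))))
  →22  S(S(S(add(add(add(SZ, Z), mul(add(Z, Z), add(SSZ, Z))), mul(Z, mul(add(SSZ, Z), add(SSZ, Z)))))))
  →23  S(S(S(add(add(S(add(Z, Z)), mul(add(Z, Z), add(SSZ, Z))), mul(Z, mul(add(SSZ, Z), add(SSZ, Z)))))))
  →24  S(S(S(add(S(add(add(Z, Z), mul(add(Z, Z), add(SSZ, Z)))), mul(Z, mul(add(SSZ, Z), add(SSZ, Z)))))))
  →25  S(S(S(S(add(add(add(Z, Z), mul(add(Z, Z), add(SSZ, Z))), mul(Z, mul(add(SSZ, Z), add(SSZ, Z))))))))
  →26  S(S(S(S(add(add(Z, mul(add(Z, Z), add(SSZ, Z))), mul(Z, mul(add(SSZ, Z), add(SSZ, Z))))))))
  →27  S(S(S(S(add(mul(add(Z, Z), add(SSZ, Z)), mul(Z, mul(add(SSZ, Z), add(SSZ, Z))))))))
  →28  S(S(S(S(add(mul(Z, add(SSZ, Z)), mul(Z, mul(add(SSZ, Z), add(SSZ, Z))))))))
  →29  S(S(S(S(add(Z, mul(Z, mul(add(SSZ, Z), add(SSZ, Z))))))))
  →30  S(S(S(S(mul(Z, mul(add(SSZ, Z), add(SSZ, Z)))))))
  →31  S^4(Z)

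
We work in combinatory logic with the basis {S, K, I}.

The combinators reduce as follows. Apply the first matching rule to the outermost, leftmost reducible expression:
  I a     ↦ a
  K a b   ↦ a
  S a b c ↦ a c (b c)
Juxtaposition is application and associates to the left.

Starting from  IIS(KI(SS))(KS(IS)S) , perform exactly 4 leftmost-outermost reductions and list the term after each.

Answer: after 4 steps: SI(SS)

Reduction:
  start: IIS(KI(SS))(KS(IS)S)
  step 1: IS(KI(SS))(KS(IS)S)
  step 2: S(KI(SS))(KS(IS)S)
  step 3: SI(KS(IS)S)
  step 4: SI(SS)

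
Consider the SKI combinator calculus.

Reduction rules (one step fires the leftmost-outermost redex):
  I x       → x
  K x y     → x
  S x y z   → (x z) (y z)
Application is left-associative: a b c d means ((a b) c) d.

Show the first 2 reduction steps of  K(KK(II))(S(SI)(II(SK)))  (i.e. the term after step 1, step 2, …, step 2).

  start: K(KK(II))(S(SI)(II(SK)))
  →1  KK(II)
  →2  K

Answer: after 2 steps: K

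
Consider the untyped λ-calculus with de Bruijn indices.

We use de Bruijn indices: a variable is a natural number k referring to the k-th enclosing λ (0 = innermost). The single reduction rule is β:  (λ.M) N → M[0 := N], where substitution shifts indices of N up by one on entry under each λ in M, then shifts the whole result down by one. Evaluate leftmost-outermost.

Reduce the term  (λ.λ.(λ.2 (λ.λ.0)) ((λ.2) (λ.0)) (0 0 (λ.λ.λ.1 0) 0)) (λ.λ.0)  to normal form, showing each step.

  start: (λ.λ.(λ.2 (λ.λ.0)) ((λ.2) (λ.0)) (0 0 (λ.λ.λ.1 0) 0)) (λ.λ.0)
  →1  λ.(λ.(λ.λ.0) (λ.λ.0)) ((λ.λ.λ.0) (λ.0)) (0 0 (λ.λ.λ.1 0) 0)
  →2  λ.(λ.λ.0) (λ.λ.0) (0 0 (λ.λ.λ.1 0) 0)
  →3  λ.(λ.0) (0 0 (λ.λ.λ.1 0) 0)
  →4  λ.0 0 (λ.λ.λ.1 0) 0

Answer: normal form = λ.0 0 (λ.λ.λ.1 0) 0  (in 4 steps)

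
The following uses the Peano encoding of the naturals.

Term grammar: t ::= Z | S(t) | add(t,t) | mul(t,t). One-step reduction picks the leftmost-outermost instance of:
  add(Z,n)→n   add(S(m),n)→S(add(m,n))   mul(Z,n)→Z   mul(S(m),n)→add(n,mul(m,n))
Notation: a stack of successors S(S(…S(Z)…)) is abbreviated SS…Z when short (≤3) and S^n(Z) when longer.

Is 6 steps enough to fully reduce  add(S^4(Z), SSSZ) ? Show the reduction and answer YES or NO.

Answer: YES — reaches normal form S^7(Z) in 5 ≤ 6 steps

Reduction:
  start: add(S^4(Z), SSSZ)
  step 1: S(add(SSSZ, SSSZ))
  step 2: S(S(add(SSZ, SSSZ)))
  step 3: S(S(S(add(SZ, SSSZ))))
  step 4: S(S(S(S(add(Z, SSSZ)))))
  step 5: S^7(Z)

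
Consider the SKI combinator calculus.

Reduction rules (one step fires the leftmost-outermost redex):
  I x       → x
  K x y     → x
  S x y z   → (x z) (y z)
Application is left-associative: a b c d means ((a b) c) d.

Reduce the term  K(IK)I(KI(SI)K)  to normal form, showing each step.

Answer: normal form = KK  (in 4 steps)

Reduction:
  start: K(IK)I(KI(SI)K)
  [1] IK(KI(SI)K)
  [2] K(KI(SI)K)
  [3] K(IK)
  [4] KK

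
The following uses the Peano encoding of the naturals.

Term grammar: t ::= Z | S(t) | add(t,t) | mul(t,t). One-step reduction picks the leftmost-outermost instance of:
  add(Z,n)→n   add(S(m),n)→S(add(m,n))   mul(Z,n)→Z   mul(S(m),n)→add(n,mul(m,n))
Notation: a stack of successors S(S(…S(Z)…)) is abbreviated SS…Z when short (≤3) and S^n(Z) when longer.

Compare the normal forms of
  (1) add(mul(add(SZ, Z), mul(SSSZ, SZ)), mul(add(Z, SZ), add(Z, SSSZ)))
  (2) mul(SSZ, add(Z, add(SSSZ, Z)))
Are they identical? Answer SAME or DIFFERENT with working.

Answer: SAME — A ⇓ S^6(Z), B ⇓ S^6(Z)

Working:
Term A:
  start: add(mul(add(SZ, Z), mul(SSSZ, SZ)), mul(add(Z, SZ), add(Z, SSSZ)))
  step 1: add(mul(S(add(Z, Z)), mul(SSSZ, SZ)), mul(add(Z, SZ), add(Z, SSSZ)))
  step 2: add(add(mul(SSSZ, SZ), mul(add(Z, Z), mul(SSSZ, SZ))), mul(add(Z, SZ), add(Z, SSSZ)))
  step 3: add(add(add(SZ, mul(SSZ, SZ)), mul(add(Z, Z), mul(SSSZ, SZ))), mul(add(Z, SZ), add(Z, SSSZ)))
  step 4: add(add(S(add(Z, mul(SSZ, SZ))), mul(add(Z, Z), mul(SSSZ, SZ))), mul(add(Z, SZ), add(Z, SSSZ)))
  step 5: add(S(add(add(Z, mul(SSZ, SZ)), mul(add(Z, Z), mul(SSSZ, SZ)))), mul(add(Z, SZ), add(Z, SSSZ)))
  step 6: S(add(add(add(Z, mul(SSZ, SZ)), mul(add(Z, Z), mul(SSSZ, SZ))), mul(add(Z, SZ), add(Z, SSSZ))))
  step 7: S(add(add(mul(SSZ, SZ), mul(add(Z, Z), mul(SSSZ, SZ))), mul(add(Z, SZ), add(Z, SSSZ))))
  step 8: S(add(add(add(SZ, mul(SZ, SZ)), mul(add(Z, Z), mul(SSSZ, SZ))), mul(add(Z, SZ), add(Z, SSSZ))))
  step 9: S(add(add(S(add(Z, mul(SZ, SZ))), mul(add(Z, Z), mul(SSSZ, SZ))), mul(add(Z, SZ), add(Z, SSSZ))))
  step 10: S(add(S(add(add(Z, mul(SZ, SZ)), mul(add(Z, Z), mul(SSSZ, SZ)))), mul(add(Z, SZ), add(Z, SSSZ))))
  step 11: S(S(add(add(add(Z, mul(SZ, SZ)), mul(add(Z, Z), mul(SSSZ, SZ))), mul(add(Z, SZ), add(Z, SSSZ)))))
  step 12: S(S(add(add(mul(SZ, SZ), mul(add(Z, Z), mul(SSSZ, SZ))), mul(add(Z, SZ), add(Z, SSSZ)))))
  step 13: S(S(add(add(add(SZ, mul(Z, SZ)), mul(add(Z, Z), mul(SSSZ, SZ))), mul(add(Z, SZ), add(Z, SSSZ)))))
  step 14: S(S(add(add(S(add(Z, mul(Z, SZ))), mul(add(Z, Z), mul(SSSZ, SZ))), mul(add(Z, SZ), add(Z, SSSZ)))))
  step 15: S(S(add(S(add(add(Z, mul(Z, SZ)), mul(add(Z, Z), mul(SSSZ, SZ)))), mul(add(Z, SZ), add(Z, SSSZ)))))
  step 16: S(S(S(add(add(add(Z, mul(Z, SZ)), mul(add(Z, Z), mul(SSSZ, SZ))), mul(add(Z, SZ), add(Z, SSSZ))))))
  step 17: S(S(S(add(add(mul(Z, SZ), mul(add(Z, Z), mul(SSSZ, SZ))), mul(add(Z, SZ), add(Z, SSSZ))))))
  step 18: S(S(S(add(add(Z, mul(add(Z, Z), mul(SSSZ, SZ))), mul(add(Z, SZ), add(Z, SSSZ))))))
  step 19: S(S(S(add(mul(add(Z, Z), mul(SSSZ, SZ)), mul(add(Z, SZ), add(Z, SSSZ))))))
  step 20: S(S(S(add(mul(Z, mul(SSSZ, SZ)), mul(add(Z, SZ), add(Z, SSSZ))))))
  step 21: S(S(S(add(Z, mul(add(Z, SZ), add(Z, SSSZ))))))
  step 22: S(S(S(mul(add(Z, SZ), add(Z, SSSZ)))))
  step 23: S(S(S(mul(SZ, add(Z, SSSZ)))))
  step 24: S(S(S(add(add(Z, SSSZ), mul(Z, add(Z, SSSZ))))))
  step 25: S(S(S(add(SSSZ, mul(Z, add(Z, SSSZ))))))
  step 26: S(S(S(S(add(SSZ, mul(Z, add(Z, SSSZ)))))))
  step 27: S(S(S(S(S(add(SZ, mul(Z, add(Z, SSSZ))))))))
  step 28: S(S(S(S(S(S(add(Z, mul(Z, add(Z, SSSZ)))))))))
  step 29: S(S(S(S(S(S(mul(Z, add(Z, SSSZ))))))))
  step 30: S^6(Z)

Term B:
  start: mul(SSZ, add(Z, add(SSSZ, Z)))
  step 1: add(add(Z, add(SSSZ, Z)), mul(SZ, add(Z, add(SSSZ, Z))))
  step 2: add(add(SSSZ, Z), mul(SZ, add(Z, add(SSSZ, Z))))
  step 3: add(S(add(SSZ, Z)), mul(SZ, add(Z, add(SSSZ, Z))))
  step 4: S(add(add(SSZ, Z), mul(SZ, add(Z, add(SSSZ, Z)))))
  step 5: S(add(S(add(SZ, Z)), mul(SZ, add(Z, add(SSSZ, Z)))))
  step 6: S(S(add(add(SZ, Z), mul(SZ, add(Z, add(SSSZ, Z))))))
  step 7: S(S(add(S(add(Z, Z)), mul(SZ, add(Z, add(SSSZ, Z))))))
  step 8: S(S(S(add(add(Z, Z), mul(SZ, add(Z, add(SSSZ, Z)))))))
  step 9: S(S(S(add(Z, mul(SZ, add(Z, add(SSSZ, Z)))))))
  step 10: S(S(S(mul(SZ, add(Z, add(SSSZ, Z))))))
  step 11: S(S(S(add(add(Z, add(SSSZ, Z)), mul(Z, add(Z, add(SSSZ, Z)))))))
  step 12: S(S(S(add(add(SSSZ, Z), mul(Z, add(Z, add(SSSZ, Z)))))))
  step 13: S(S(S(add(S(add(SSZ, Z)), mul(Z, add(Z, add(SSSZ, Z)))))))
  step 14: S(S(S(S(add(add(SSZ, Z), mul(Z, add(Z, add(SSSZ, Z))))))))
  step 15: S(S(S(S(add(S(add(SZ, Z)), mul(Z, add(Z, add(SSSZ, Z))))))))
  step 16: S(S(S(S(S(add(add(SZ, Z), mul(Z, add(Z, add(SSSZ, Z)))))))))
  step 17: S(S(S(S(S(add(S(add(Z, Z)), mul(Z, add(Z, add(SSSZ, Z)))))))))
  step 18: S(S(S(S(S(S(add(add(Z, Z), mul(Z, add(Z, add(SSSZ, Z))))))))))
  step 19: S(S(S(S(S(S(add(Z, mul(Z, add(Z, add(SSSZ, Z))))))))))
  step 20: S(S(S(S(S(S(mul(Z, add(Z, add(SSSZ, Z)))))))))
  step 21: S^6(Z)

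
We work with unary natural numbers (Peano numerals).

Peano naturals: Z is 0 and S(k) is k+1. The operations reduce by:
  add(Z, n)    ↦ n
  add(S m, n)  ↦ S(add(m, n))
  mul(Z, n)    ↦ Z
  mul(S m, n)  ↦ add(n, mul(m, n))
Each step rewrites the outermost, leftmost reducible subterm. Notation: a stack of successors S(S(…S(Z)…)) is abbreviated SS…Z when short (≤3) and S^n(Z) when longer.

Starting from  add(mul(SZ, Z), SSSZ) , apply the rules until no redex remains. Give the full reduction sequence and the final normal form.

  start: add(mul(SZ, Z), SSSZ)
  [1] add(add(Z, mul(Z, Z)), SSSZ)
  [2] add(mul(Z, Z), SSSZ)
  [3] add(Z, SSSZ)
  [4] SSSZ

Answer: normal form = SSSZ  (in 4 steps)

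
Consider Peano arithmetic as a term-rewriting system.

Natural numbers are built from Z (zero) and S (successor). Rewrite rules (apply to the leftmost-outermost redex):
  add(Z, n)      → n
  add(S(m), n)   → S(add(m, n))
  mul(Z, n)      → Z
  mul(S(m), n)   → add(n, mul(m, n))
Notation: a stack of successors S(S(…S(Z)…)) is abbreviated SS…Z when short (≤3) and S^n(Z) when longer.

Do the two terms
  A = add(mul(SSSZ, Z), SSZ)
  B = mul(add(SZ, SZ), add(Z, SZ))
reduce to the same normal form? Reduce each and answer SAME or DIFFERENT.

Term A:
  start: add(mul(SSSZ, Z), SSZ)
  [1] add(add(Z, mul(SSZ, Z)), SSZ)
  [2] add(mul(SSZ, Z), SSZ)
  [3] add(add(Z, mul(SZ, Z)), SSZ)
  [4] add(mul(SZ, Z), SSZ)
  [5] add(add(Z, mul(Z, Z)), SSZ)
  [6] add(mul(Z, Z), SSZ)
  [7] add(Z, SSZ)
  [8] SSZ

Term B:
  start: mul(add(SZ, SZ), add(Z, SZ))
  [1] mul(S(add(Z, SZ)), add(Z, SZ))
  [2] add(add(Z, SZ), mul(add(Z, SZ), add(Z, SZ)))
  [3] add(SZ, mul(add(Z, SZ), add(Z, SZ)))
  [4] S(add(Z, mul(add(Z, SZ), add(Z, SZ))))
  [5] S(mul(add(Z, SZ), add(Z, SZ)))
  [6] S(mul(SZ, add(Z, SZ)))
  [7] S(add(add(Z, SZ), mul(Z, add(Z, SZ))))
  [8] S(add(SZ, mul(Z, add(Z, SZ))))
  [9] S(S(add(Z, mul(Z, add(Z, SZ)))))
  [10] S(S(mul(Z, add(Z, SZ))))
  [11] SSZ

Answer: SAME — A ⇓ SSZ, B ⇓ SSZ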